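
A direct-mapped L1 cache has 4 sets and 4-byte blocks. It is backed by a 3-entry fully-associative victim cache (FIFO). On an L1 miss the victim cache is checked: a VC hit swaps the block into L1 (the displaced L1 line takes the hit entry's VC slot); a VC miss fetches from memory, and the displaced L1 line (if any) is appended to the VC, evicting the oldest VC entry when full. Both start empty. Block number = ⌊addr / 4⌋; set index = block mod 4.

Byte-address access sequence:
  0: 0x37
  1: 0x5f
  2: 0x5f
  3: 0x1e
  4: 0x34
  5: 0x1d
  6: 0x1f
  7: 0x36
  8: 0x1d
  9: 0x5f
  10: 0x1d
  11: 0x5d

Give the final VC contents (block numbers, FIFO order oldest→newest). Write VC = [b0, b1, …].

0: 0x37 (blk 13, set 1) → MISS  vc=[]
1: 0x5f (blk 23, set 3) → MISS  vc=[]
2: 0x5f (blk 23, set 3) → L1-HIT  vc=[]
3: 0x1e (blk 7, set 3) → MISS  vc=[23]
4: 0x34 (blk 13, set 1) → L1-HIT  vc=[23]
5: 0x1d (blk 7, set 3) → L1-HIT  vc=[23]
6: 0x1f (blk 7, set 3) → L1-HIT  vc=[23]
7: 0x36 (blk 13, set 1) → L1-HIT  vc=[23]
8: 0x1d (blk 7, set 3) → L1-HIT  vc=[23]
9: 0x5f (blk 23, set 3) → VC-HIT  vc=[7]
10: 0x1d (blk 7, set 3) → VC-HIT  vc=[23]
11: 0x5d (blk 23, set 3) → VC-HIT  vc=[7]

VC = [7]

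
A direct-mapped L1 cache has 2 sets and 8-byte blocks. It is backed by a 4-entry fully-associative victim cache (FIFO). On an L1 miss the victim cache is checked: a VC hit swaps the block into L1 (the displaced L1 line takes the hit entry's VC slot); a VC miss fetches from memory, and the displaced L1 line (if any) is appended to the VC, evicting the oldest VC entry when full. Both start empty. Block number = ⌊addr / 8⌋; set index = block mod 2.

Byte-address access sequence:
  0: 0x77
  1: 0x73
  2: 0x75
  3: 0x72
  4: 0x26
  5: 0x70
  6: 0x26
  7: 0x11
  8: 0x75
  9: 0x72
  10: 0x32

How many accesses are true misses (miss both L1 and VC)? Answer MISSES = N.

MISSES = 4

  [0] addr=0x77 blk=14 s=0: MISS | VC []
  [1] addr=0x73 blk=14 s=0: L1-HIT | VC []
  [2] addr=0x75 blk=14 s=0: L1-HIT | VC []
  [3] addr=0x72 blk=14 s=0: L1-HIT | VC []
  [4] addr=0x26 blk=4 s=0: MISS | VC [14]
  [5] addr=0x70 blk=14 s=0: VC-HIT | VC [4]
  [6] addr=0x26 blk=4 s=0: VC-HIT | VC [14]
  [7] addr=0x11 blk=2 s=0: MISS | VC [14, 4]
  [8] addr=0x75 blk=14 s=0: VC-HIT | VC [2, 4]
  [9] addr=0x72 blk=14 s=0: L1-HIT | VC [2, 4]
  [10] addr=0x32 blk=6 s=0: MISS | VC [2, 4, 14]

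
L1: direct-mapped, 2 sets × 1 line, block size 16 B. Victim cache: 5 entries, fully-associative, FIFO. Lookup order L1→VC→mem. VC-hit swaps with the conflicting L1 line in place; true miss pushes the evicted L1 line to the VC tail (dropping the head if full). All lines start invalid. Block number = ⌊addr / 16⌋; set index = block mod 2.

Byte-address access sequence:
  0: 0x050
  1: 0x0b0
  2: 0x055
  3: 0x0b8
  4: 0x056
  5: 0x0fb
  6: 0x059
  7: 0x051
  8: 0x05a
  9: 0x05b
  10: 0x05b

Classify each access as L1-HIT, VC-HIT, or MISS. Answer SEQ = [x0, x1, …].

0: 0x50 (blk 5, set 1) → MISS  vc=[]
1: 0xb0 (blk 11, set 1) → MISS  vc=[5]
2: 0x55 (blk 5, set 1) → VC-HIT  vc=[11]
3: 0xb8 (blk 11, set 1) → VC-HIT  vc=[5]
4: 0x56 (blk 5, set 1) → VC-HIT  vc=[11]
5: 0xfb (blk 15, set 1) → MISS  vc=[11, 5]
6: 0x59 (blk 5, set 1) → VC-HIT  vc=[11, 15]
7: 0x51 (blk 5, set 1) → L1-HIT  vc=[11, 15]
8: 0x5a (blk 5, set 1) → L1-HIT  vc=[11, 15]
9: 0x5b (blk 5, set 1) → L1-HIT  vc=[11, 15]
10: 0x5b (blk 5, set 1) → L1-HIT  vc=[11, 15]

SEQ = [MISS, MISS, VC-HIT, VC-HIT, VC-HIT, MISS, VC-HIT, L1-HIT, L1-HIT, L1-HIT, L1-HIT]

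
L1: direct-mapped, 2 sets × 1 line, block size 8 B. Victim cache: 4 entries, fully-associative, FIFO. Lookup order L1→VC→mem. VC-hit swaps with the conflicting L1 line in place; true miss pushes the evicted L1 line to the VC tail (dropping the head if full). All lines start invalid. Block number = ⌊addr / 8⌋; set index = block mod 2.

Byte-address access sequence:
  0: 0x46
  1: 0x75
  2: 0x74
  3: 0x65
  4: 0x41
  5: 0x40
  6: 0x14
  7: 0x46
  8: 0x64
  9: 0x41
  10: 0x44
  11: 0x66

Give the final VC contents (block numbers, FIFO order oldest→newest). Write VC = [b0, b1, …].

VC = [8, 14, 2]

  [0] addr=0x46 blk=8 s=0: MISS | VC []
  [1] addr=0x75 blk=14 s=0: MISS | VC [8]
  [2] addr=0x74 blk=14 s=0: L1-HIT | VC [8]
  [3] addr=0x65 blk=12 s=0: MISS | VC [8, 14]
  [4] addr=0x41 blk=8 s=0: VC-HIT | VC [12, 14]
  [5] addr=0x40 blk=8 s=0: L1-HIT | VC [12, 14]
  [6] addr=0x14 blk=2 s=0: MISS | VC [12, 14, 8]
  [7] addr=0x46 blk=8 s=0: VC-HIT | VC [12, 14, 2]
  [8] addr=0x64 blk=12 s=0: VC-HIT | VC [8, 14, 2]
  [9] addr=0x41 blk=8 s=0: VC-HIT | VC [12, 14, 2]
  [10] addr=0x44 blk=8 s=0: L1-HIT | VC [12, 14, 2]
  [11] addr=0x66 blk=12 s=0: VC-HIT | VC [8, 14, 2]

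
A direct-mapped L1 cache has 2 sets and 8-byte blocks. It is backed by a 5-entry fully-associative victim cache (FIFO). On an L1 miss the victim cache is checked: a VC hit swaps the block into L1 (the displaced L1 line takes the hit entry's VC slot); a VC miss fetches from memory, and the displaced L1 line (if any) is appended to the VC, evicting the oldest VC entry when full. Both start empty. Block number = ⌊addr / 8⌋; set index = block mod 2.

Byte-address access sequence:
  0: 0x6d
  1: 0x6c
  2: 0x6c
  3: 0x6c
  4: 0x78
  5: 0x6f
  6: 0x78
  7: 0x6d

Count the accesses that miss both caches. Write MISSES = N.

  [0] addr=0x6d blk=13 s=1: MISS | VC []
  [1] addr=0x6c blk=13 s=1: L1-HIT | VC []
  [2] addr=0x6c blk=13 s=1: L1-HIT | VC []
  [3] addr=0x6c blk=13 s=1: L1-HIT | VC []
  [4] addr=0x78 blk=15 s=1: MISS | VC [13]
  [5] addr=0x6f blk=13 s=1: VC-HIT | VC [15]
  [6] addr=0x78 blk=15 s=1: VC-HIT | VC [13]
  [7] addr=0x6d blk=13 s=1: VC-HIT | VC [15]

MISSES = 2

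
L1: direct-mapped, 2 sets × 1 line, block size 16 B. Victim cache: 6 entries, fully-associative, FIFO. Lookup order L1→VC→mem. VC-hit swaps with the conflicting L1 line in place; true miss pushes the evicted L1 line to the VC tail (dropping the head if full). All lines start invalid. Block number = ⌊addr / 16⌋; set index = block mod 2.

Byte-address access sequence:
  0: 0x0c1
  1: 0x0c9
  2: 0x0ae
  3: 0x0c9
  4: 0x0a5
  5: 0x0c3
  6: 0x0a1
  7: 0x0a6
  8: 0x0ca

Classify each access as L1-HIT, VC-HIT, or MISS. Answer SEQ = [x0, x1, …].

0: 0xc1 (blk 12, set 0) → MISS  vc=[]
1: 0xc9 (blk 12, set 0) → L1-HIT  vc=[]
2: 0xae (blk 10, set 0) → MISS  vc=[12]
3: 0xc9 (blk 12, set 0) → VC-HIT  vc=[10]
4: 0xa5 (blk 10, set 0) → VC-HIT  vc=[12]
5: 0xc3 (blk 12, set 0) → VC-HIT  vc=[10]
6: 0xa1 (blk 10, set 0) → VC-HIT  vc=[12]
7: 0xa6 (blk 10, set 0) → L1-HIT  vc=[12]
8: 0xca (blk 12, set 0) → VC-HIT  vc=[10]

SEQ = [MISS, L1-HIT, MISS, VC-HIT, VC-HIT, VC-HIT, VC-HIT, L1-HIT, VC-HIT]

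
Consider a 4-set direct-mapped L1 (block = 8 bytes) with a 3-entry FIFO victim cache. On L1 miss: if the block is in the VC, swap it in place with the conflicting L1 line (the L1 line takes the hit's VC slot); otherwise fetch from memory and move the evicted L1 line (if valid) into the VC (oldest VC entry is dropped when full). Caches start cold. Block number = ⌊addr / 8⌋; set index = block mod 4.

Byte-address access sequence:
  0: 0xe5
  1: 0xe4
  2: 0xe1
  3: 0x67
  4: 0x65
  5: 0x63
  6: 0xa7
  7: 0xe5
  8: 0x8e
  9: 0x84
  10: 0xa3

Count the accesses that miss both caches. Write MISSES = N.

MISSES = 5

0: 0xe5 (blk 28, set 0) → MISS  vc=[]
1: 0xe4 (blk 28, set 0) → L1-HIT  vc=[]
2: 0xe1 (blk 28, set 0) → L1-HIT  vc=[]
3: 0x67 (blk 12, set 0) → MISS  vc=[28]
4: 0x65 (blk 12, set 0) → L1-HIT  vc=[28]
5: 0x63 (blk 12, set 0) → L1-HIT  vc=[28]
6: 0xa7 (blk 20, set 0) → MISS  vc=[28, 12]
7: 0xe5 (blk 28, set 0) → VC-HIT  vc=[20, 12]
8: 0x8e (blk 17, set 1) → MISS  vc=[20, 12]
9: 0x84 (blk 16, set 0) → MISS  vc=[20, 12, 28]
10: 0xa3 (blk 20, set 0) → VC-HIT  vc=[16, 12, 28]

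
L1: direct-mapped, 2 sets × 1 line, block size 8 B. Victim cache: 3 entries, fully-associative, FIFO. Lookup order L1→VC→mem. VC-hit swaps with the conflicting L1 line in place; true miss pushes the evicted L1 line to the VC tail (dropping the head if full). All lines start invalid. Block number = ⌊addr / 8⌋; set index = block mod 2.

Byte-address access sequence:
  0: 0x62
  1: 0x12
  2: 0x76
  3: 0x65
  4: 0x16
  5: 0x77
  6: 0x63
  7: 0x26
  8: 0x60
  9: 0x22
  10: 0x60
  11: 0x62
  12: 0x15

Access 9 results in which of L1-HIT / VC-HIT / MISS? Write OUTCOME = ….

OUTCOME = VC-HIT

  [0] addr=0x62 blk=12 s=0: MISS | VC []
  [1] addr=0x12 blk=2 s=0: MISS | VC [12]
  [2] addr=0x76 blk=14 s=0: MISS | VC [12, 2]
  [3] addr=0x65 blk=12 s=0: VC-HIT | VC [14, 2]
  [4] addr=0x16 blk=2 s=0: VC-HIT | VC [14, 12]
  [5] addr=0x77 blk=14 s=0: VC-HIT | VC [2, 12]
  [6] addr=0x63 blk=12 s=0: VC-HIT | VC [2, 14]
  [7] addr=0x26 blk=4 s=0: MISS | VC [2, 14, 12]
  [8] addr=0x60 blk=12 s=0: VC-HIT | VC [2, 14, 4]
  [9] addr=0x22 blk=4 s=0: VC-HIT | VC [2, 14, 12]
  [10] addr=0x60 blk=12 s=0: VC-HIT | VC [2, 14, 4]
  [11] addr=0x62 blk=12 s=0: L1-HIT | VC [2, 14, 4]
  [12] addr=0x15 blk=2 s=0: VC-HIT | VC [12, 14, 4]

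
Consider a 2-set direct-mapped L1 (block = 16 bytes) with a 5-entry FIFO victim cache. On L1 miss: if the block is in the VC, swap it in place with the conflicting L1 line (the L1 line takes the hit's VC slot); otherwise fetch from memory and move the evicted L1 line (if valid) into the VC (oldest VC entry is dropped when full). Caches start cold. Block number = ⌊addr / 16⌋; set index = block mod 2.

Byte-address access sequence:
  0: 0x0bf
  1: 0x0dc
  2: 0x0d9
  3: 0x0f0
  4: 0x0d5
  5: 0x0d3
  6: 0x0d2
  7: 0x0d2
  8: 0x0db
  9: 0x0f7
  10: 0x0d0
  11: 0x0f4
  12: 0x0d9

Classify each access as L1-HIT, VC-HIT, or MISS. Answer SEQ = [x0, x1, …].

SEQ = [MISS, MISS, L1-HIT, MISS, VC-HIT, L1-HIT, L1-HIT, L1-HIT, L1-HIT, VC-HIT, VC-HIT, VC-HIT, VC-HIT]

  [0] addr=0xbf blk=11 s=1: MISS | VC []
  [1] addr=0xdc blk=13 s=1: MISS | VC [11]
  [2] addr=0xd9 blk=13 s=1: L1-HIT | VC [11]
  [3] addr=0xf0 blk=15 s=1: MISS | VC [11, 13]
  [4] addr=0xd5 blk=13 s=1: VC-HIT | VC [11, 15]
  [5] addr=0xd3 blk=13 s=1: L1-HIT | VC [11, 15]
  [6] addr=0xd2 blk=13 s=1: L1-HIT | VC [11, 15]
  [7] addr=0xd2 blk=13 s=1: L1-HIT | VC [11, 15]
  [8] addr=0xdb blk=13 s=1: L1-HIT | VC [11, 15]
  [9] addr=0xf7 blk=15 s=1: VC-HIT | VC [11, 13]
  [10] addr=0xd0 blk=13 s=1: VC-HIT | VC [11, 15]
  [11] addr=0xf4 blk=15 s=1: VC-HIT | VC [11, 13]
  [12] addr=0xd9 blk=13 s=1: VC-HIT | VC [11, 15]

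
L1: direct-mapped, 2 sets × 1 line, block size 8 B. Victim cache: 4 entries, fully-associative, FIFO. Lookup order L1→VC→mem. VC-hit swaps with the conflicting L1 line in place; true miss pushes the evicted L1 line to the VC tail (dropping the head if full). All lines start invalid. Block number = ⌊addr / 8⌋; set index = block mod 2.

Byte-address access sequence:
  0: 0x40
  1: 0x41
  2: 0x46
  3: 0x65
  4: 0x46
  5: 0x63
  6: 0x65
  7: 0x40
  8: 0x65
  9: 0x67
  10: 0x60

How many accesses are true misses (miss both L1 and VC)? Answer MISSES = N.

MISSES = 2

#0 0x40→b8/s0 MISS; vc=[]
#1 0x41→b8/s0 L1-HIT; vc=[]
#2 0x46→b8/s0 L1-HIT; vc=[]
#3 0x65→b12/s0 MISS; vc=[8]
#4 0x46→b8/s0 VC-HIT; vc=[12]
#5 0x63→b12/s0 VC-HIT; vc=[8]
#6 0x65→b12/s0 L1-HIT; vc=[8]
#7 0x40→b8/s0 VC-HIT; vc=[12]
#8 0x65→b12/s0 VC-HIT; vc=[8]
#9 0x67→b12/s0 L1-HIT; vc=[8]
#10 0x60→b12/s0 L1-HIT; vc=[8]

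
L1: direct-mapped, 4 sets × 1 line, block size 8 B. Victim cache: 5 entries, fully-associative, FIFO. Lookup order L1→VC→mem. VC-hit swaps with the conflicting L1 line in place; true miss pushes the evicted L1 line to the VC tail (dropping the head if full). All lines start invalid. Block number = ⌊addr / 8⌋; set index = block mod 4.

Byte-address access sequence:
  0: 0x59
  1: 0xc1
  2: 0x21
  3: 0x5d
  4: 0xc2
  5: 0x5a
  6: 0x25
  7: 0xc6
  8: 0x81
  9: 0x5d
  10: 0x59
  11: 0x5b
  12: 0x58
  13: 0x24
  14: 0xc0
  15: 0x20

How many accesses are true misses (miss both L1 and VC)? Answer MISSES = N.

0: 0x59 (blk 11, set 3) → MISS  vc=[]
1: 0xc1 (blk 24, set 0) → MISS  vc=[]
2: 0x21 (blk 4, set 0) → MISS  vc=[24]
3: 0x5d (blk 11, set 3) → L1-HIT  vc=[24]
4: 0xc2 (blk 24, set 0) → VC-HIT  vc=[4]
5: 0x5a (blk 11, set 3) → L1-HIT  vc=[4]
6: 0x25 (blk 4, set 0) → VC-HIT  vc=[24]
7: 0xc6 (blk 24, set 0) → VC-HIT  vc=[4]
8: 0x81 (blk 16, set 0) → MISS  vc=[4, 24]
9: 0x5d (blk 11, set 3) → L1-HIT  vc=[4, 24]
10: 0x59 (blk 11, set 3) → L1-HIT  vc=[4, 24]
11: 0x5b (blk 11, set 3) → L1-HIT  vc=[4, 24]
12: 0x58 (blk 11, set 3) → L1-HIT  vc=[4, 24]
13: 0x24 (blk 4, set 0) → VC-HIT  vc=[16, 24]
14: 0xc0 (blk 24, set 0) → VC-HIT  vc=[16, 4]
15: 0x20 (blk 4, set 0) → VC-HIT  vc=[16, 24]

MISSES = 4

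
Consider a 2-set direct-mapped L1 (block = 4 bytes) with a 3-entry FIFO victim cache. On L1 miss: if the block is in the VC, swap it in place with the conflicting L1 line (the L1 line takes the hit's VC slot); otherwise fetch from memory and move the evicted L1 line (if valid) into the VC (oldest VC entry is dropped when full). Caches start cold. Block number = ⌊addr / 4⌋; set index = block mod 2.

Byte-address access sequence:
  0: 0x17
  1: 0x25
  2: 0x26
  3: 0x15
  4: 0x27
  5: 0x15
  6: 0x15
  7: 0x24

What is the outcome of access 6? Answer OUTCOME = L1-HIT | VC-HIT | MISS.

OUTCOME = L1-HIT

  [0] addr=0x17 blk=5 s=1: MISS | VC []
  [1] addr=0x25 blk=9 s=1: MISS | VC [5]
  [2] addr=0x26 blk=9 s=1: L1-HIT | VC [5]
  [3] addr=0x15 blk=5 s=1: VC-HIT | VC [9]
  [4] addr=0x27 blk=9 s=1: VC-HIT | VC [5]
  [5] addr=0x15 blk=5 s=1: VC-HIT | VC [9]
  [6] addr=0x15 blk=5 s=1: L1-HIT | VC [9]
  [7] addr=0x24 blk=9 s=1: VC-HIT | VC [5]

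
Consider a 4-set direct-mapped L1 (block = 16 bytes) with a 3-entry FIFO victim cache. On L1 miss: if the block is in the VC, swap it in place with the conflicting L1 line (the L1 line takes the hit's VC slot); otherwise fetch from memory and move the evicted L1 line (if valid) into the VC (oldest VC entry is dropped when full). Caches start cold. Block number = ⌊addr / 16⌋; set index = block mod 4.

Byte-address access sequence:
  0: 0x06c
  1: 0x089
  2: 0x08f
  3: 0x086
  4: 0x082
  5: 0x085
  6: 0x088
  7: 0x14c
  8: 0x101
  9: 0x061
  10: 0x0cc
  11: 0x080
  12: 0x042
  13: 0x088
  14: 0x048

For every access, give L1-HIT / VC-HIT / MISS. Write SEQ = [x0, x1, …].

SEQ = [MISS, MISS, L1-HIT, L1-HIT, L1-HIT, L1-HIT, L1-HIT, MISS, MISS, L1-HIT, MISS, VC-HIT, MISS, VC-HIT, VC-HIT]

  [0] addr=0x6c blk=6 s=2: MISS | VC []
  [1] addr=0x89 blk=8 s=0: MISS | VC []
  [2] addr=0x8f blk=8 s=0: L1-HIT | VC []
  [3] addr=0x86 blk=8 s=0: L1-HIT | VC []
  [4] addr=0x82 blk=8 s=0: L1-HIT | VC []
  [5] addr=0x85 blk=8 s=0: L1-HIT | VC []
  [6] addr=0x88 blk=8 s=0: L1-HIT | VC []
  [7] addr=0x14c blk=20 s=0: MISS | VC [8]
  [8] addr=0x101 blk=16 s=0: MISS | VC [8, 20]
  [9] addr=0x61 blk=6 s=2: L1-HIT | VC [8, 20]
  [10] addr=0xcc blk=12 s=0: MISS | VC [8, 20, 16]
  [11] addr=0x80 blk=8 s=0: VC-HIT | VC [12, 20, 16]
  [12] addr=0x42 blk=4 s=0: MISS | VC [20, 16, 8]
  [13] addr=0x88 blk=8 s=0: VC-HIT | VC [20, 16, 4]
  [14] addr=0x48 blk=4 s=0: VC-HIT | VC [20, 16, 8]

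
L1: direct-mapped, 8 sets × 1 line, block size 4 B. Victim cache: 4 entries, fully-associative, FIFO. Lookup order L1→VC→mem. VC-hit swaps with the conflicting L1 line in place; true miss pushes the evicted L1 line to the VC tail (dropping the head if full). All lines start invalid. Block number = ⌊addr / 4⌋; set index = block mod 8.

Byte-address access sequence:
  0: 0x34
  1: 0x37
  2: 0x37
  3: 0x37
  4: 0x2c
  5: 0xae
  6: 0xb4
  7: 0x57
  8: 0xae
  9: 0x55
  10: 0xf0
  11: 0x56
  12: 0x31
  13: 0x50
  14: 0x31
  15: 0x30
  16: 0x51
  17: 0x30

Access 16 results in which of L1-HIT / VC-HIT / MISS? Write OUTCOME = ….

OUTCOME = VC-HIT

  [0] addr=0x34 blk=13 s=5: MISS | VC []
  [1] addr=0x37 blk=13 s=5: L1-HIT | VC []
  [2] addr=0x37 blk=13 s=5: L1-HIT | VC []
  [3] addr=0x37 blk=13 s=5: L1-HIT | VC []
  [4] addr=0x2c blk=11 s=3: MISS | VC []
  [5] addr=0xae blk=43 s=3: MISS | VC [11]
  [6] addr=0xb4 blk=45 s=5: MISS | VC [11, 13]
  [7] addr=0x57 blk=21 s=5: MISS | VC [11, 13, 45]
  [8] addr=0xae blk=43 s=3: L1-HIT | VC [11, 13, 45]
  [9] addr=0x55 blk=21 s=5: L1-HIT | VC [11, 13, 45]
  [10] addr=0xf0 blk=60 s=4: MISS | VC [11, 13, 45]
  [11] addr=0x56 blk=21 s=5: L1-HIT | VC [11, 13, 45]
  [12] addr=0x31 blk=12 s=4: MISS | VC [11, 13, 45, 60]
  [13] addr=0x50 blk=20 s=4: MISS | VC [13, 45, 60, 12]
  [14] addr=0x31 blk=12 s=4: VC-HIT | VC [13, 45, 60, 20]
  [15] addr=0x30 blk=12 s=4: L1-HIT | VC [13, 45, 60, 20]
  [16] addr=0x51 blk=20 s=4: VC-HIT | VC [13, 45, 60, 12]
  [17] addr=0x30 blk=12 s=4: VC-HIT | VC [13, 45, 60, 20]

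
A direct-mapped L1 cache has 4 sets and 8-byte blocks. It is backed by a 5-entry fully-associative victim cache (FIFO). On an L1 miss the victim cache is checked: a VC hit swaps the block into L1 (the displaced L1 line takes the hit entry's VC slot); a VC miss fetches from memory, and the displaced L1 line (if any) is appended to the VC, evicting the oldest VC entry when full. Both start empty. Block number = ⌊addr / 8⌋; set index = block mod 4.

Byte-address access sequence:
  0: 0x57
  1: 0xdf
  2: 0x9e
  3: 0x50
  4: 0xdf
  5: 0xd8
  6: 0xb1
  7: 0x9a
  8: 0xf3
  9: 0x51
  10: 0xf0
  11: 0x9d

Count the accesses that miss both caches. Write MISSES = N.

#0 0x57→b10/s2 MISS; vc=[]
#1 0xdf→b27/s3 MISS; vc=[]
#2 0x9e→b19/s3 MISS; vc=[27]
#3 0x50→b10/s2 L1-HIT; vc=[27]
#4 0xdf→b27/s3 VC-HIT; vc=[19]
#5 0xd8→b27/s3 L1-HIT; vc=[19]
#6 0xb1→b22/s2 MISS; vc=[19,10]
#7 0x9a→b19/s3 VC-HIT; vc=[27,10]
#8 0xf3→b30/s2 MISS; vc=[27,10,22]
#9 0x51→b10/s2 VC-HIT; vc=[27,30,22]
#10 0xf0→b30/s2 VC-HIT; vc=[27,10,22]
#11 0x9d→b19/s3 L1-HIT; vc=[27,10,22]

MISSES = 5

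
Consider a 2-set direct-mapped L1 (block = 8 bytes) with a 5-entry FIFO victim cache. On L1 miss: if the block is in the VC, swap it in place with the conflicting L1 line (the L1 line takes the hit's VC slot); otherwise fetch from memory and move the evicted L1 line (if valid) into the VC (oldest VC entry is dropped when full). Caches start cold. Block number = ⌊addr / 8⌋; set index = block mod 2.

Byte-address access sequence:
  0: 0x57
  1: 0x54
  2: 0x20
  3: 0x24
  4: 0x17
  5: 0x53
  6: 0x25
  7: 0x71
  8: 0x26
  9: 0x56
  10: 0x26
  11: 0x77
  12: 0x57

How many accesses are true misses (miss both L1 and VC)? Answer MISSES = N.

MISSES = 4

  [0] addr=0x57 blk=10 s=0: MISS | VC []
  [1] addr=0x54 blk=10 s=0: L1-HIT | VC []
  [2] addr=0x20 blk=4 s=0: MISS | VC [10]
  [3] addr=0x24 blk=4 s=0: L1-HIT | VC [10]
  [4] addr=0x17 blk=2 s=0: MISS | VC [10, 4]
  [5] addr=0x53 blk=10 s=0: VC-HIT | VC [2, 4]
  [6] addr=0x25 blk=4 s=0: VC-HIT | VC [2, 10]
  [7] addr=0x71 blk=14 s=0: MISS | VC [2, 10, 4]
  [8] addr=0x26 blk=4 s=0: VC-HIT | VC [2, 10, 14]
  [9] addr=0x56 blk=10 s=0: VC-HIT | VC [2, 4, 14]
  [10] addr=0x26 blk=4 s=0: VC-HIT | VC [2, 10, 14]
  [11] addr=0x77 blk=14 s=0: VC-HIT | VC [2, 10, 4]
  [12] addr=0x57 blk=10 s=0: VC-HIT | VC [2, 14, 4]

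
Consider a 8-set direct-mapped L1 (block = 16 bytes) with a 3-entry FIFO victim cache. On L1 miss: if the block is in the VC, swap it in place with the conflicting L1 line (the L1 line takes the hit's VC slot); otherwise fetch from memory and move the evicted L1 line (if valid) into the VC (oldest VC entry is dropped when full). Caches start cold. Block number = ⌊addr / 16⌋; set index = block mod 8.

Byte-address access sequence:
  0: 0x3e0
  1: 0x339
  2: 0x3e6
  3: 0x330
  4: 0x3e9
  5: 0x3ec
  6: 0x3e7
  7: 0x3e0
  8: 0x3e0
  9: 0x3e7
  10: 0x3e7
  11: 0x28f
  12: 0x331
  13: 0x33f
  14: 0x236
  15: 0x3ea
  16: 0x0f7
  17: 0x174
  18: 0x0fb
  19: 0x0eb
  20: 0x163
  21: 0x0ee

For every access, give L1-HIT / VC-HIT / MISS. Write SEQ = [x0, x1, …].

#0 0x3e0→b62/s6 MISS; vc=[]
#1 0x339→b51/s3 MISS; vc=[]
#2 0x3e6→b62/s6 L1-HIT; vc=[]
#3 0x330→b51/s3 L1-HIT; vc=[]
#4 0x3e9→b62/s6 L1-HIT; vc=[]
#5 0x3ec→b62/s6 L1-HIT; vc=[]
#6 0x3e7→b62/s6 L1-HIT; vc=[]
#7 0x3e0→b62/s6 L1-HIT; vc=[]
#8 0x3e0→b62/s6 L1-HIT; vc=[]
#9 0x3e7→b62/s6 L1-HIT; vc=[]
#10 0x3e7→b62/s6 L1-HIT; vc=[]
#11 0x28f→b40/s0 MISS; vc=[]
#12 0x331→b51/s3 L1-HIT; vc=[]
#13 0x33f→b51/s3 L1-HIT; vc=[]
#14 0x236→b35/s3 MISS; vc=[51]
#15 0x3ea→b62/s6 L1-HIT; vc=[51]
#16 0xf7→b15/s7 MISS; vc=[51]
#17 0x174→b23/s7 MISS; vc=[51,15]
#18 0xfb→b15/s7 VC-HIT; vc=[51,23]
#19 0xeb→b14/s6 MISS; vc=[51,23,62]
#20 0x163→b22/s6 MISS; vc=[23,62,14]
#21 0xee→b14/s6 VC-HIT; vc=[23,62,22]

SEQ = [MISS, MISS, L1-HIT, L1-HIT, L1-HIT, L1-HIT, L1-HIT, L1-HIT, L1-HIT, L1-HIT, L1-HIT, MISS, L1-HIT, L1-HIT, MISS, L1-HIT, MISS, MISS, VC-HIT, MISS, MISS, VC-HIT]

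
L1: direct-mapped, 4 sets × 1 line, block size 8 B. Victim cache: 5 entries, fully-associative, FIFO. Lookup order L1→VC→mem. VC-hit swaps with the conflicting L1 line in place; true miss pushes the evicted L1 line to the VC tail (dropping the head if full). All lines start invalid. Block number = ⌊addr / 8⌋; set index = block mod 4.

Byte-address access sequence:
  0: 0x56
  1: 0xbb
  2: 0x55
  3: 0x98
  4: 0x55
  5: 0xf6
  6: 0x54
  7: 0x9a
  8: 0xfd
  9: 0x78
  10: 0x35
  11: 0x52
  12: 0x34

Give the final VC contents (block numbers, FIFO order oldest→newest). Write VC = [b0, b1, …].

VC = [23, 30, 19, 31, 10]

  [0] addr=0x56 blk=10 s=2: MISS | VC []
  [1] addr=0xbb blk=23 s=3: MISS | VC []
  [2] addr=0x55 blk=10 s=2: L1-HIT | VC []
  [3] addr=0x98 blk=19 s=3: MISS | VC [23]
  [4] addr=0x55 blk=10 s=2: L1-HIT | VC [23]
  [5] addr=0xf6 blk=30 s=2: MISS | VC [23, 10]
  [6] addr=0x54 blk=10 s=2: VC-HIT | VC [23, 30]
  [7] addr=0x9a blk=19 s=3: L1-HIT | VC [23, 30]
  [8] addr=0xfd blk=31 s=3: MISS | VC [23, 30, 19]
  [9] addr=0x78 blk=15 s=3: MISS | VC [23, 30, 19, 31]
  [10] addr=0x35 blk=6 s=2: MISS | VC [23, 30, 19, 31, 10]
  [11] addr=0x52 blk=10 s=2: VC-HIT | VC [23, 30, 19, 31, 6]
  [12] addr=0x34 blk=6 s=2: VC-HIT | VC [23, 30, 19, 31, 10]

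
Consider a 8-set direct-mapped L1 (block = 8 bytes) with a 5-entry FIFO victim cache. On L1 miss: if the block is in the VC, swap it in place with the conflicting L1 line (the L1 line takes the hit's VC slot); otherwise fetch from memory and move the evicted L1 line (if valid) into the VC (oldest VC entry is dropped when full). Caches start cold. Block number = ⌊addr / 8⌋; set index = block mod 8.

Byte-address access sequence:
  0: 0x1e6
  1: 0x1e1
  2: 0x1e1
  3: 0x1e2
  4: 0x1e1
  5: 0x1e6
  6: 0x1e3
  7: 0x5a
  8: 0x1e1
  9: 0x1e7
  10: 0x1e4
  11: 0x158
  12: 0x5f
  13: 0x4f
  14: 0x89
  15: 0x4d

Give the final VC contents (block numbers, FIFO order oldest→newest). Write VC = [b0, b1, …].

VC = [43, 17]

0: 0x1e6 (blk 60, set 4) → MISS  vc=[]
1: 0x1e1 (blk 60, set 4) → L1-HIT  vc=[]
2: 0x1e1 (blk 60, set 4) → L1-HIT  vc=[]
3: 0x1e2 (blk 60, set 4) → L1-HIT  vc=[]
4: 0x1e1 (blk 60, set 4) → L1-HIT  vc=[]
5: 0x1e6 (blk 60, set 4) → L1-HIT  vc=[]
6: 0x1e3 (blk 60, set 4) → L1-HIT  vc=[]
7: 0x5a (blk 11, set 3) → MISS  vc=[]
8: 0x1e1 (blk 60, set 4) → L1-HIT  vc=[]
9: 0x1e7 (blk 60, set 4) → L1-HIT  vc=[]
10: 0x1e4 (blk 60, set 4) → L1-HIT  vc=[]
11: 0x158 (blk 43, set 3) → MISS  vc=[11]
12: 0x5f (blk 11, set 3) → VC-HIT  vc=[43]
13: 0x4f (blk 9, set 1) → MISS  vc=[43]
14: 0x89 (blk 17, set 1) → MISS  vc=[43, 9]
15: 0x4d (blk 9, set 1) → VC-HIT  vc=[43, 17]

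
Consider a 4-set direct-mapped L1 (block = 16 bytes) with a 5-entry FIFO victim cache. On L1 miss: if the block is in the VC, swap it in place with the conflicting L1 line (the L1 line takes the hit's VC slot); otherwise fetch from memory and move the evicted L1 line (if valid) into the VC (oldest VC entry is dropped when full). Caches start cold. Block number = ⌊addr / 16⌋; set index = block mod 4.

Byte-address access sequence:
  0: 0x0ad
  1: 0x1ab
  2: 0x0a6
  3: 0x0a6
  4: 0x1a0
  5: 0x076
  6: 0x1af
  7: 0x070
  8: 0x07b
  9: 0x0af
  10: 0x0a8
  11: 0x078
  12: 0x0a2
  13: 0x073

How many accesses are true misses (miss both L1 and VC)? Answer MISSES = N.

  [0] addr=0xad blk=10 s=2: MISS | VC []
  [1] addr=0x1ab blk=26 s=2: MISS | VC [10]
  [2] addr=0xa6 blk=10 s=2: VC-HIT | VC [26]
  [3] addr=0xa6 blk=10 s=2: L1-HIT | VC [26]
  [4] addr=0x1a0 blk=26 s=2: VC-HIT | VC [10]
  [5] addr=0x76 blk=7 s=3: MISS | VC [10]
  [6] addr=0x1af blk=26 s=2: L1-HIT | VC [10]
  [7] addr=0x70 blk=7 s=3: L1-HIT | VC [10]
  [8] addr=0x7b blk=7 s=3: L1-HIT | VC [10]
  [9] addr=0xaf blk=10 s=2: VC-HIT | VC [26]
  [10] addr=0xa8 blk=10 s=2: L1-HIT | VC [26]
  [11] addr=0x78 blk=7 s=3: L1-HIT | VC [26]
  [12] addr=0xa2 blk=10 s=2: L1-HIT | VC [26]
  [13] addr=0x73 blk=7 s=3: L1-HIT | VC [26]

MISSES = 3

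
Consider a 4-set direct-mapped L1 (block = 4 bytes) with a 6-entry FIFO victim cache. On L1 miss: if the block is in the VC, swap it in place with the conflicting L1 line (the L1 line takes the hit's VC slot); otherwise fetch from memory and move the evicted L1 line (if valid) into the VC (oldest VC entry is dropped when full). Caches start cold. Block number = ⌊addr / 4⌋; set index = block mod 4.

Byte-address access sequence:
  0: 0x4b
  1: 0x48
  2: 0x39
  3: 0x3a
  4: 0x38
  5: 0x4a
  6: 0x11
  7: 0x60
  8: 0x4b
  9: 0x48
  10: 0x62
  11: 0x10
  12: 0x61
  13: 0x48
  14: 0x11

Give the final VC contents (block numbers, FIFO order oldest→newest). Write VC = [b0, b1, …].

0: 0x4b (blk 18, set 2) → MISS  vc=[]
1: 0x48 (blk 18, set 2) → L1-HIT  vc=[]
2: 0x39 (blk 14, set 2) → MISS  vc=[18]
3: 0x3a (blk 14, set 2) → L1-HIT  vc=[18]
4: 0x38 (blk 14, set 2) → L1-HIT  vc=[18]
5: 0x4a (blk 18, set 2) → VC-HIT  vc=[14]
6: 0x11 (blk 4, set 0) → MISS  vc=[14]
7: 0x60 (blk 24, set 0) → MISS  vc=[14, 4]
8: 0x4b (blk 18, set 2) → L1-HIT  vc=[14, 4]
9: 0x48 (blk 18, set 2) → L1-HIT  vc=[14, 4]
10: 0x62 (blk 24, set 0) → L1-HIT  vc=[14, 4]
11: 0x10 (blk 4, set 0) → VC-HIT  vc=[14, 24]
12: 0x61 (blk 24, set 0) → VC-HIT  vc=[14, 4]
13: 0x48 (blk 18, set 2) → L1-HIT  vc=[14, 4]
14: 0x11 (blk 4, set 0) → VC-HIT  vc=[14, 24]

VC = [14, 24]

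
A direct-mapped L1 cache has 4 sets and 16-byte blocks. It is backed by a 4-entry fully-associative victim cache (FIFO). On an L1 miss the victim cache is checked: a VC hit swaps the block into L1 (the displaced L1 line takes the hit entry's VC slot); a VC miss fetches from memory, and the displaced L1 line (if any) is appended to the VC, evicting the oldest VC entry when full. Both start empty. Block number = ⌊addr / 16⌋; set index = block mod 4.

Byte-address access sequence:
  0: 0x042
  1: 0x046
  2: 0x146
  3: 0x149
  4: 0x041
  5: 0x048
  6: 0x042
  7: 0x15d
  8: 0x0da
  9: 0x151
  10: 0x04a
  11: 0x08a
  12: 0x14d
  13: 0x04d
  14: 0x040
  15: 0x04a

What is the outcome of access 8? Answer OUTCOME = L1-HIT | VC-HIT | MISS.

  [0] addr=0x42 blk=4 s=0: MISS | VC []
  [1] addr=0x46 blk=4 s=0: L1-HIT | VC []
  [2] addr=0x146 blk=20 s=0: MISS | VC [4]
  [3] addr=0x149 blk=20 s=0: L1-HIT | VC [4]
  [4] addr=0x41 blk=4 s=0: VC-HIT | VC [20]
  [5] addr=0x48 blk=4 s=0: L1-HIT | VC [20]
  [6] addr=0x42 blk=4 s=0: L1-HIT | VC [20]
  [7] addr=0x15d blk=21 s=1: MISS | VC [20]
  [8] addr=0xda blk=13 s=1: MISS | VC [20, 21]
  [9] addr=0x151 blk=21 s=1: VC-HIT | VC [20, 13]
  [10] addr=0x4a blk=4 s=0: L1-HIT | VC [20, 13]
  [11] addr=0x8a blk=8 s=0: MISS | VC [20, 13, 4]
  [12] addr=0x14d blk=20 s=0: VC-HIT | VC [8, 13, 4]
  [13] addr=0x4d blk=4 s=0: VC-HIT | VC [8, 13, 20]
  [14] addr=0x40 blk=4 s=0: L1-HIT | VC [8, 13, 20]
  [15] addr=0x4a blk=4 s=0: L1-HIT | VC [8, 13, 20]

OUTCOME = MISS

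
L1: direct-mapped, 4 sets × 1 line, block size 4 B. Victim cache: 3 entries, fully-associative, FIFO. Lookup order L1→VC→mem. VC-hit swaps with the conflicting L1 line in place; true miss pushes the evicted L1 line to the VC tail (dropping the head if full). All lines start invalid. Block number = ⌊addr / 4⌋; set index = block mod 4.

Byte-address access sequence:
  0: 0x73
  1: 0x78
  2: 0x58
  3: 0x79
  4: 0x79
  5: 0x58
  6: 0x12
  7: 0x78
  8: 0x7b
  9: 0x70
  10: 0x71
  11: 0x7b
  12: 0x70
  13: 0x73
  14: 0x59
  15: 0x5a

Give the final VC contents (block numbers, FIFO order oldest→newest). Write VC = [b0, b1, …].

  [0] addr=0x73 blk=28 s=0: MISS | VC []
  [1] addr=0x78 blk=30 s=2: MISS | VC []
  [2] addr=0x58 blk=22 s=2: MISS | VC [30]
  [3] addr=0x79 blk=30 s=2: VC-HIT | VC [22]
  [4] addr=0x79 blk=30 s=2: L1-HIT | VC [22]
  [5] addr=0x58 blk=22 s=2: VC-HIT | VC [30]
  [6] addr=0x12 blk=4 s=0: MISS | VC [30, 28]
  [7] addr=0x78 blk=30 s=2: VC-HIT | VC [22, 28]
  [8] addr=0x7b blk=30 s=2: L1-HIT | VC [22, 28]
  [9] addr=0x70 blk=28 s=0: VC-HIT | VC [22, 4]
  [10] addr=0x71 blk=28 s=0: L1-HIT | VC [22, 4]
  [11] addr=0x7b blk=30 s=2: L1-HIT | VC [22, 4]
  [12] addr=0x70 blk=28 s=0: L1-HIT | VC [22, 4]
  [13] addr=0x73 blk=28 s=0: L1-HIT | VC [22, 4]
  [14] addr=0x59 blk=22 s=2: VC-HIT | VC [30, 4]
  [15] addr=0x5a blk=22 s=2: L1-HIT | VC [30, 4]

VC = [30, 4]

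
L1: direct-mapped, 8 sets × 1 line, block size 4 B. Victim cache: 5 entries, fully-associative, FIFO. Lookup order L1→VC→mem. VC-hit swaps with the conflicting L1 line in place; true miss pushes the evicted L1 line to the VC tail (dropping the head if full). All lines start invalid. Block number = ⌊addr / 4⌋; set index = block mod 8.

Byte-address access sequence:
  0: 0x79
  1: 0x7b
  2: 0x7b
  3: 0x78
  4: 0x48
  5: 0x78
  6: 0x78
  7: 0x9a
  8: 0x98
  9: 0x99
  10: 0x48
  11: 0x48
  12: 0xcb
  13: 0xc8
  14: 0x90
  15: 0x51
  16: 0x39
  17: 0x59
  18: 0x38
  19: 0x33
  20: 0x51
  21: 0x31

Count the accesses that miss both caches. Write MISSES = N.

0: 0x79 (blk 30, set 6) → MISS  vc=[]
1: 0x7b (blk 30, set 6) → L1-HIT  vc=[]
2: 0x7b (blk 30, set 6) → L1-HIT  vc=[]
3: 0x78 (blk 30, set 6) → L1-HIT  vc=[]
4: 0x48 (blk 18, set 2) → MISS  vc=[]
5: 0x78 (blk 30, set 6) → L1-HIT  vc=[]
6: 0x78 (blk 30, set 6) → L1-HIT  vc=[]
7: 0x9a (blk 38, set 6) → MISS  vc=[30]
8: 0x98 (blk 38, set 6) → L1-HIT  vc=[30]
9: 0x99 (blk 38, set 6) → L1-HIT  vc=[30]
10: 0x48 (blk 18, set 2) → L1-HIT  vc=[30]
11: 0x48 (blk 18, set 2) → L1-HIT  vc=[30]
12: 0xcb (blk 50, set 2) → MISS  vc=[30, 18]
13: 0xc8 (blk 50, set 2) → L1-HIT  vc=[30, 18]
14: 0x90 (blk 36, set 4) → MISS  vc=[30, 18]
15: 0x51 (blk 20, set 4) → MISS  vc=[30, 18, 36]
16: 0x39 (blk 14, set 6) → MISS  vc=[30, 18, 36, 38]
17: 0x59 (blk 22, set 6) → MISS  vc=[30, 18, 36, 38, 14]
18: 0x38 (blk 14, set 6) → VC-HIT  vc=[30, 18, 36, 38, 22]
19: 0x33 (blk 12, set 4) → MISS  vc=[18, 36, 38, 22, 20]
20: 0x51 (blk 20, set 4) → VC-HIT  vc=[18, 36, 38, 22, 12]
21: 0x31 (blk 12, set 4) → VC-HIT  vc=[18, 36, 38, 22, 20]

MISSES = 9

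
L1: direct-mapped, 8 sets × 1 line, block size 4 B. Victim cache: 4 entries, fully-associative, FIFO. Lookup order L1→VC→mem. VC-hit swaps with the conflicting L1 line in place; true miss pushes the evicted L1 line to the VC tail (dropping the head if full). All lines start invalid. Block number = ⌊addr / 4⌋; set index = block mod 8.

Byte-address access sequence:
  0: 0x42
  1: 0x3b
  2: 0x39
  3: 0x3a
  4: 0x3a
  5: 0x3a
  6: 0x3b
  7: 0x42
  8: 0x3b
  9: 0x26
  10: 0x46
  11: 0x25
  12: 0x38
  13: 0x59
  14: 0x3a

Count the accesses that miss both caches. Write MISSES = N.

MISSES = 5

  [0] addr=0x42 blk=16 s=0: MISS | VC []
  [1] addr=0x3b blk=14 s=6: MISS | VC []
  [2] addr=0x39 blk=14 s=6: L1-HIT | VC []
  [3] addr=0x3a blk=14 s=6: L1-HIT | VC []
  [4] addr=0x3a blk=14 s=6: L1-HIT | VC []
  [5] addr=0x3a blk=14 s=6: L1-HIT | VC []
  [6] addr=0x3b blk=14 s=6: L1-HIT | VC []
  [7] addr=0x42 blk=16 s=0: L1-HIT | VC []
  [8] addr=0x3b blk=14 s=6: L1-HIT | VC []
  [9] addr=0x26 blk=9 s=1: MISS | VC []
  [10] addr=0x46 blk=17 s=1: MISS | VC [9]
  [11] addr=0x25 blk=9 s=1: VC-HIT | VC [17]
  [12] addr=0x38 blk=14 s=6: L1-HIT | VC [17]
  [13] addr=0x59 blk=22 s=6: MISS | VC [17, 14]
  [14] addr=0x3a blk=14 s=6: VC-HIT | VC [17, 22]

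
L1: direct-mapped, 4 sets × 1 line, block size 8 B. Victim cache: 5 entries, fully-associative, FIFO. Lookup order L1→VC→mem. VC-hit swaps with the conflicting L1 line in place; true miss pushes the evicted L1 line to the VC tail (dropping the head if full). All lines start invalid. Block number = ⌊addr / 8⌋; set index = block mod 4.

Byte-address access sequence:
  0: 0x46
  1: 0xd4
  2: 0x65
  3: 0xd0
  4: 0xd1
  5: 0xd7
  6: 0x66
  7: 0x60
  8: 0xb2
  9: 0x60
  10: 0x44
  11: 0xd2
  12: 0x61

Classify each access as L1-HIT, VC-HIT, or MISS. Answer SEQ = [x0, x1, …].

0: 0x46 (blk 8, set 0) → MISS  vc=[]
1: 0xd4 (blk 26, set 2) → MISS  vc=[]
2: 0x65 (blk 12, set 0) → MISS  vc=[8]
3: 0xd0 (blk 26, set 2) → L1-HIT  vc=[8]
4: 0xd1 (blk 26, set 2) → L1-HIT  vc=[8]
5: 0xd7 (blk 26, set 2) → L1-HIT  vc=[8]
6: 0x66 (blk 12, set 0) → L1-HIT  vc=[8]
7: 0x60 (blk 12, set 0) → L1-HIT  vc=[8]
8: 0xb2 (blk 22, set 2) → MISS  vc=[8, 26]
9: 0x60 (blk 12, set 0) → L1-HIT  vc=[8, 26]
10: 0x44 (blk 8, set 0) → VC-HIT  vc=[12, 26]
11: 0xd2 (blk 26, set 2) → VC-HIT  vc=[12, 22]
12: 0x61 (blk 12, set 0) → VC-HIT  vc=[8, 22]

SEQ = [MISS, MISS, MISS, L1-HIT, L1-HIT, L1-HIT, L1-HIT, L1-HIT, MISS, L1-HIT, VC-HIT, VC-HIT, VC-HIT]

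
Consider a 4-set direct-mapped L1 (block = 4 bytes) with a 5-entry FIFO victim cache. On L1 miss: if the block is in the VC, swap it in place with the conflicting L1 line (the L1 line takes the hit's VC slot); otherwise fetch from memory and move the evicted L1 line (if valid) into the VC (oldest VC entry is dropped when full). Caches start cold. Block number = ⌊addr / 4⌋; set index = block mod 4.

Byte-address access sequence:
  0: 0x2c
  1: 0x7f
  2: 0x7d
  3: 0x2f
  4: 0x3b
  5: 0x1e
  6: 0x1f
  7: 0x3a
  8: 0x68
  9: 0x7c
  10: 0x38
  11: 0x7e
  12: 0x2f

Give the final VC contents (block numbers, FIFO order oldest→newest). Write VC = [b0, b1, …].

#0 0x2c→b11/s3 MISS; vc=[]
#1 0x7f→b31/s3 MISS; vc=[11]
#2 0x7d→b31/s3 L1-HIT; vc=[11]
#3 0x2f→b11/s3 VC-HIT; vc=[31]
#4 0x3b→b14/s2 MISS; vc=[31]
#5 0x1e→b7/s3 MISS; vc=[31,11]
#6 0x1f→b7/s3 L1-HIT; vc=[31,11]
#7 0x3a→b14/s2 L1-HIT; vc=[31,11]
#8 0x68→b26/s2 MISS; vc=[31,11,14]
#9 0x7c→b31/s3 VC-HIT; vc=[7,11,14]
#10 0x38→b14/s2 VC-HIT; vc=[7,11,26]
#11 0x7e→b31/s3 L1-HIT; vc=[7,11,26]
#12 0x2f→b11/s3 VC-HIT; vc=[7,31,26]

VC = [7, 31, 26]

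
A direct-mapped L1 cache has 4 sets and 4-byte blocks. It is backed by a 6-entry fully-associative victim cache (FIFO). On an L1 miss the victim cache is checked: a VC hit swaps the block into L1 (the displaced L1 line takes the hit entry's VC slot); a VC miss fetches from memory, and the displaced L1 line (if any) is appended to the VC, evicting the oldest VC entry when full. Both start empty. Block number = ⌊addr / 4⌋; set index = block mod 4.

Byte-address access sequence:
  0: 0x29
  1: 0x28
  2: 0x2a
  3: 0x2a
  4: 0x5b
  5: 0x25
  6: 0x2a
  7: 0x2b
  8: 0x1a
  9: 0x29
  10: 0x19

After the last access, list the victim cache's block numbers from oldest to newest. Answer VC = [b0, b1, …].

#0 0x29→b10/s2 MISS; vc=[]
#1 0x28→b10/s2 L1-HIT; vc=[]
#2 0x2a→b10/s2 L1-HIT; vc=[]
#3 0x2a→b10/s2 L1-HIT; vc=[]
#4 0x5b→b22/s2 MISS; vc=[10]
#5 0x25→b9/s1 MISS; vc=[10]
#6 0x2a→b10/s2 VC-HIT; vc=[22]
#7 0x2b→b10/s2 L1-HIT; vc=[22]
#8 0x1a→b6/s2 MISS; vc=[22,10]
#9 0x29→b10/s2 VC-HIT; vc=[22,6]
#10 0x19→b6/s2 VC-HIT; vc=[22,10]

VC = [22, 10]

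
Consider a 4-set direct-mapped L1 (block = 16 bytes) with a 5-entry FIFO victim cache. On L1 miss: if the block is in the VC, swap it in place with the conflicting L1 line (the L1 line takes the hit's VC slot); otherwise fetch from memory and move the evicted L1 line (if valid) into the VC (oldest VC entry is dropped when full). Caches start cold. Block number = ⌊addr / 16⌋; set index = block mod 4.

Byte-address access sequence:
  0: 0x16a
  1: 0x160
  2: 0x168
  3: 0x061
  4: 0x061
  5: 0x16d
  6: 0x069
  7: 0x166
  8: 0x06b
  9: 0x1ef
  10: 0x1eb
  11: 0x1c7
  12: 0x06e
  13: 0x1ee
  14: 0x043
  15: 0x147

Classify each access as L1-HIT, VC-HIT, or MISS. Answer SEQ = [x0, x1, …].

SEQ = [MISS, L1-HIT, L1-HIT, MISS, L1-HIT, VC-HIT, VC-HIT, VC-HIT, VC-HIT, MISS, L1-HIT, MISS, VC-HIT, VC-HIT, MISS, MISS]

0: 0x16a (blk 22, set 2) → MISS  vc=[]
1: 0x160 (blk 22, set 2) → L1-HIT  vc=[]
2: 0x168 (blk 22, set 2) → L1-HIT  vc=[]
3: 0x61 (blk 6, set 2) → MISS  vc=[22]
4: 0x61 (blk 6, set 2) → L1-HIT  vc=[22]
5: 0x16d (blk 22, set 2) → VC-HIT  vc=[6]
6: 0x69 (blk 6, set 2) → VC-HIT  vc=[22]
7: 0x166 (blk 22, set 2) → VC-HIT  vc=[6]
8: 0x6b (blk 6, set 2) → VC-HIT  vc=[22]
9: 0x1ef (blk 30, set 2) → MISS  vc=[22, 6]
10: 0x1eb (blk 30, set 2) → L1-HIT  vc=[22, 6]
11: 0x1c7 (blk 28, set 0) → MISS  vc=[22, 6]
12: 0x6e (blk 6, set 2) → VC-HIT  vc=[22, 30]
13: 0x1ee (blk 30, set 2) → VC-HIT  vc=[22, 6]
14: 0x43 (blk 4, set 0) → MISS  vc=[22, 6, 28]
15: 0x147 (blk 20, set 0) → MISS  vc=[22, 6, 28, 4]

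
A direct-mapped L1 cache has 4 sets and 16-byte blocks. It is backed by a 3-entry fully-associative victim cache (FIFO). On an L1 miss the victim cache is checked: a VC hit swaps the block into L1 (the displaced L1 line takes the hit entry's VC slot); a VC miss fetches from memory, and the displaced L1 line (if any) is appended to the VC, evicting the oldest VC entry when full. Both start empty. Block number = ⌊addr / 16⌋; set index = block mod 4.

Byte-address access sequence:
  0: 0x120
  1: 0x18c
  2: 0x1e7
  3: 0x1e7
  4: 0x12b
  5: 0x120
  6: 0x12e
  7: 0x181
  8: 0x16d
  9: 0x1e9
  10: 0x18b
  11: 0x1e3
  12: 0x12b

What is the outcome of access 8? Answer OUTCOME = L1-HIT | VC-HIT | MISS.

#0 0x120→b18/s2 MISS; vc=[]
#1 0x18c→b24/s0 MISS; vc=[]
#2 0x1e7→b30/s2 MISS; vc=[18]
#3 0x1e7→b30/s2 L1-HIT; vc=[18]
#4 0x12b→b18/s2 VC-HIT; vc=[30]
#5 0x120→b18/s2 L1-HIT; vc=[30]
#6 0x12e→b18/s2 L1-HIT; vc=[30]
#7 0x181→b24/s0 L1-HIT; vc=[30]
#8 0x16d→b22/s2 MISS; vc=[30,18]
#9 0x1e9→b30/s2 VC-HIT; vc=[22,18]
#10 0x18b→b24/s0 L1-HIT; vc=[22,18]
#11 0x1e3→b30/s2 L1-HIT; vc=[22,18]
#12 0x12b→b18/s2 VC-HIT; vc=[22,30]

OUTCOME = MISS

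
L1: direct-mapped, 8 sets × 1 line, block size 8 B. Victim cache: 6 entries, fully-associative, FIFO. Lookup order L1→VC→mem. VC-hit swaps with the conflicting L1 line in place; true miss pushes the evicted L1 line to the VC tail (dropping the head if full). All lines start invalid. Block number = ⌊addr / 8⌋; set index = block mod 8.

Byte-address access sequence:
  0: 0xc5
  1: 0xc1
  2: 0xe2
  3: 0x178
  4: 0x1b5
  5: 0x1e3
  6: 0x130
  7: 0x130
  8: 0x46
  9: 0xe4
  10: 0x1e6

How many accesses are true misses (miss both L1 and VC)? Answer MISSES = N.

MISSES = 7

  [0] addr=0xc5 blk=24 s=0: MISS | VC []
  [1] addr=0xc1 blk=24 s=0: L1-HIT | VC []
  [2] addr=0xe2 blk=28 s=4: MISS | VC []
  [3] addr=0x178 blk=47 s=7: MISS | VC []
  [4] addr=0x1b5 blk=54 s=6: MISS | VC []
  [5] addr=0x1e3 blk=60 s=4: MISS | VC [28]
  [6] addr=0x130 blk=38 s=6: MISS | VC [28, 54]
  [7] addr=0x130 blk=38 s=6: L1-HIT | VC [28, 54]
  [8] addr=0x46 blk=8 s=0: MISS | VC [28, 54, 24]
  [9] addr=0xe4 blk=28 s=4: VC-HIT | VC [60, 54, 24]
  [10] addr=0x1e6 blk=60 s=4: VC-HIT | VC [28, 54, 24]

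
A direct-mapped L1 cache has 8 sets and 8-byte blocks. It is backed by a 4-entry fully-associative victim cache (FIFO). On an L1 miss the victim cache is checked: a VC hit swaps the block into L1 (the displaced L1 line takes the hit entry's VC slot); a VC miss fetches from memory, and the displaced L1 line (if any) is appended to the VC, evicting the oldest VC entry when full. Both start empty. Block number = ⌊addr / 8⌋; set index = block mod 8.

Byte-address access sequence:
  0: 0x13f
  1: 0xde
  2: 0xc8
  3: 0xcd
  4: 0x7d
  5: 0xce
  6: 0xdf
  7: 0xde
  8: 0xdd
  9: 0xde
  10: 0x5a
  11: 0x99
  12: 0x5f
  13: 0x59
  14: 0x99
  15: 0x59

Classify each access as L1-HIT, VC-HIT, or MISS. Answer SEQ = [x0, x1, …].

#0 0x13f→b39/s7 MISS; vc=[]
#1 0xde→b27/s3 MISS; vc=[]
#2 0xc8→b25/s1 MISS; vc=[]
#3 0xcd→b25/s1 L1-HIT; vc=[]
#4 0x7d→b15/s7 MISS; vc=[39]
#5 0xce→b25/s1 L1-HIT; vc=[39]
#6 0xdf→b27/s3 L1-HIT; vc=[39]
#7 0xde→b27/s3 L1-HIT; vc=[39]
#8 0xdd→b27/s3 L1-HIT; vc=[39]
#9 0xde→b27/s3 L1-HIT; vc=[39]
#10 0x5a→b11/s3 MISS; vc=[39,27]
#11 0x99→b19/s3 MISS; vc=[39,27,11]
#12 0x5f→b11/s3 VC-HIT; vc=[39,27,19]
#13 0x59→b11/s3 L1-HIT; vc=[39,27,19]
#14 0x99→b19/s3 VC-HIT; vc=[39,27,11]
#15 0x59→b11/s3 VC-HIT; vc=[39,27,19]

SEQ = [MISS, MISS, MISS, L1-HIT, MISS, L1-HIT, L1-HIT, L1-HIT, L1-HIT, L1-HIT, MISS, MISS, VC-HIT, L1-HIT, VC-HIT, VC-HIT]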